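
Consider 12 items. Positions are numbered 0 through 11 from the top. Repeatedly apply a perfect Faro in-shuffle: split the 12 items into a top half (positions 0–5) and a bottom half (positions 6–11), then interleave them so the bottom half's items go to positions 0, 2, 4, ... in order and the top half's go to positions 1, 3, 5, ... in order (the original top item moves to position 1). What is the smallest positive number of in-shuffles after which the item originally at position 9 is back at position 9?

12

Follow position 9 under repeated in-shuffles:
9 → 6 → 0 → 1 → 3 → 7 → 2 → 5 → 11 → 10 → 8 → 4 → 9
It first returns after 12 in-shuffles.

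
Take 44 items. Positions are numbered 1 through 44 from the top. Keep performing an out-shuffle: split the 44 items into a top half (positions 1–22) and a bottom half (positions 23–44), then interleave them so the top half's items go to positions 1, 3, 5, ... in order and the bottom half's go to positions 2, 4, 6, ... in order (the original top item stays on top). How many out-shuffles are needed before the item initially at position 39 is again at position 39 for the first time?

14

Follow position 39 under repeated out-shuffles:
39 → 34 → 24 → 4 → 7 → 13 → 25 → 6 → 11 → 21 → 41 → 38 → 32 → 20 → 39
It first returns after 14 out-shuffles.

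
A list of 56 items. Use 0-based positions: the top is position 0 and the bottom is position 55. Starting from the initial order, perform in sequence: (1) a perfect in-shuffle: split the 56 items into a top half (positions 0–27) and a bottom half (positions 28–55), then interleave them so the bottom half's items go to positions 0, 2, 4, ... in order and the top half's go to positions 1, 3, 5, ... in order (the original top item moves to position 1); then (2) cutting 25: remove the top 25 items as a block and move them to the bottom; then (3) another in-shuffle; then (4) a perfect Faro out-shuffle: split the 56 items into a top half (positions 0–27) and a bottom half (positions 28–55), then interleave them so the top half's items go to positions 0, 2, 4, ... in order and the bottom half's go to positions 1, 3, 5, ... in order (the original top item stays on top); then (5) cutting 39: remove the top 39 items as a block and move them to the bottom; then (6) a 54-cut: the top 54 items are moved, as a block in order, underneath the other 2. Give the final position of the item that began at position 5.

Track the item from position 5 forward through each operation:
  after op 1 (in-shuffle): 5 → 11
  after op 2 (cut 25): 11 → 42
  after op 3 (in-shuffle): 42 → 28
  after op 4 (out-shuffle): 28 → 1
  after op 5 (cut 39): 1 → 18
  after op 6 (cut 54): 18 → 20

20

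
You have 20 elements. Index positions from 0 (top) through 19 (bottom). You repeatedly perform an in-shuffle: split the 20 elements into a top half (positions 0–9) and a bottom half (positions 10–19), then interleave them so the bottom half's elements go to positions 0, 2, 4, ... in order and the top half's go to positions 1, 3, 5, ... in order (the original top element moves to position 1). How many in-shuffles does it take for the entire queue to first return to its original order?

6

The in-shuffle permutes the 20 positions with cycle lengths [2, 3, 3, 6, 6].
Every element is home exactly when every cycle has completed a whole number of laps, i.e. after lcm(2, 3, 6) = 6 in-shuffles.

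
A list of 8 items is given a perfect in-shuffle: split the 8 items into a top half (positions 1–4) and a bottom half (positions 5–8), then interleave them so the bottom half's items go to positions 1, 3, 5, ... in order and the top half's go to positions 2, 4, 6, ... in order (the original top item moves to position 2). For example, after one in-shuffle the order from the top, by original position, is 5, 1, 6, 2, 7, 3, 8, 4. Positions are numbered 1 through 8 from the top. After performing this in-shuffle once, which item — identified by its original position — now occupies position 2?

Work backwards from position 2, undoing one in-shuffle at a time:
2 ← 1
So the item now at position 2 started at position 1.

1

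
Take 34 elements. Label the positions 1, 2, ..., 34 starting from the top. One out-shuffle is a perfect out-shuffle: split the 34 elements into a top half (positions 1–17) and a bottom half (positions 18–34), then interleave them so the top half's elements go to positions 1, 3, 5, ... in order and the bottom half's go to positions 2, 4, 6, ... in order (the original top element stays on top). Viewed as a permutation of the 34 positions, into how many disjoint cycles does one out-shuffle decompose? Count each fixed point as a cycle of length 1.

Trace each unvisited position around until it returns:
(1) (2 3 5 9 17 33 32 30 26 18) (4 7 13 25 16 31 28 22 10 19) (6 11 21 8 15 29 24 14 27 20) (12 23) (34)
6 cycles in total.

6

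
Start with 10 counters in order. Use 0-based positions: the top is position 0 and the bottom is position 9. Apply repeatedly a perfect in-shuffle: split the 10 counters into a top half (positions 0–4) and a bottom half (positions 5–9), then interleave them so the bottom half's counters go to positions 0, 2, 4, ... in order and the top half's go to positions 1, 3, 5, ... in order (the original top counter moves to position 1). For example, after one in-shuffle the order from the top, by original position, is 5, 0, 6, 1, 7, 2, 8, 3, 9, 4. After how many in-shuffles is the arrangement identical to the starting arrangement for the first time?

The in-shuffle permutes the 10 positions with cycle lengths [10].
Every counter is home exactly when every cycle has completed a whole number of laps, i.e. after lcm(10) = 10 in-shuffles.

10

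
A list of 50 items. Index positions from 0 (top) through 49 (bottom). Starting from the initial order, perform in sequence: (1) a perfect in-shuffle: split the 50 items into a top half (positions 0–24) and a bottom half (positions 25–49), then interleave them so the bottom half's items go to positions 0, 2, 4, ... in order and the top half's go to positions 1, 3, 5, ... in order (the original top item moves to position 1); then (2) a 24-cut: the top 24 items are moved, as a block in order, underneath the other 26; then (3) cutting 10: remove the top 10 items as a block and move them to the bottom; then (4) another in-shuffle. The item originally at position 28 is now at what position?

45

Track the item from position 28 forward through each operation:
  after op 1 (in-shuffle): 28 → 6
  after op 2 (cut 24): 6 → 32
  after op 3 (cut 10): 32 → 22
  after op 4 (in-shuffle): 22 → 45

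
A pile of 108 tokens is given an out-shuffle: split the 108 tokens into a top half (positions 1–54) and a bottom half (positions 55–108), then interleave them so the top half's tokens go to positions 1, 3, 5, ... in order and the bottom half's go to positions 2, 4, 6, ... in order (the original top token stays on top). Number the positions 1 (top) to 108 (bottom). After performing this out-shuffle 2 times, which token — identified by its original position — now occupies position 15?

Work backwards from position 15, undoing one out-shuffle at a time:
15 ← 8 ← 58
So the token now at position 15 started at position 58.

58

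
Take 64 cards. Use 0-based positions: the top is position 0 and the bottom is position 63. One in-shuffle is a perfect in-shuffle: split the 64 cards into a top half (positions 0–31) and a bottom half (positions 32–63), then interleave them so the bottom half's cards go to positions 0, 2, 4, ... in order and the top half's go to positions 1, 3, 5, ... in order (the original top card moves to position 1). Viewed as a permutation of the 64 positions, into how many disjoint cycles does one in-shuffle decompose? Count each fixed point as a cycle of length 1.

Trace each unvisited position around until it returns:
(0 1 3 7 15 31 ... len 12) (2 5 11 23 47 30 ... len 12) (4 9 19 39 14 29 ... len 12) (6 13 27 55 46 28 ... len 12) (10 21 43 22 45 26 ... len 12) (12 25 51 38)
6 cycles in total.

6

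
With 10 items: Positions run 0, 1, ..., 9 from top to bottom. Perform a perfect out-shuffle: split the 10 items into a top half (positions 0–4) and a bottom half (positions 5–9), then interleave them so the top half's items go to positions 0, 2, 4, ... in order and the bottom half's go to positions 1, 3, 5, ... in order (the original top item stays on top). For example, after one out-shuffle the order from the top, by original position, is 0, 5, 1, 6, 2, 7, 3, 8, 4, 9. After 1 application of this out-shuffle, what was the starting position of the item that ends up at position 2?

1

Work backwards from position 2, undoing one out-shuffle at a time:
2 ← 1
So the item now at position 2 started at position 1.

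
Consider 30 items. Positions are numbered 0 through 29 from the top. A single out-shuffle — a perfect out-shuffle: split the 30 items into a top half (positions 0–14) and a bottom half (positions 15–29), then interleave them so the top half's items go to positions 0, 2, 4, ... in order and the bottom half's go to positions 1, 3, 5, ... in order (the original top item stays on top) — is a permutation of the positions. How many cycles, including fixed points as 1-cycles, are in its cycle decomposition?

Trace each unvisited position around until it returns:
(0) (1 2 4 8 16 3 ... len 28) (29)
3 cycles in total.

3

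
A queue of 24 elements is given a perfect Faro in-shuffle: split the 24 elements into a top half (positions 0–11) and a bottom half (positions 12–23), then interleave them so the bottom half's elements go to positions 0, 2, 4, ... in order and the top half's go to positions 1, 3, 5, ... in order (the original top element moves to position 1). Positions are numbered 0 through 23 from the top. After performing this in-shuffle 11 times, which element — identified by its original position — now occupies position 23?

Work backwards from position 23, undoing one in-shuffle at a time:
23 ← 11 ← 5 ← 2 ← 13 ← 6 ← 15 ← 7 ← 3 ← 1 ← 0 ← 12
So the element now at position 23 started at position 12.

12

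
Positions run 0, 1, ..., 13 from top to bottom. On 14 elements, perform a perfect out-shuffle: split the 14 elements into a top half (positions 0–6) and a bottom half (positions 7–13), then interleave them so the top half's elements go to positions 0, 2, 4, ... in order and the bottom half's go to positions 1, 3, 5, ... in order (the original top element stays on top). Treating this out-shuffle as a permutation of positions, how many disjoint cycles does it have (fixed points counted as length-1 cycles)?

Trace each unvisited position around until it returns:
(0) (1 2 4 8 3 6 ... len 12) (13)
3 cycles in total.

3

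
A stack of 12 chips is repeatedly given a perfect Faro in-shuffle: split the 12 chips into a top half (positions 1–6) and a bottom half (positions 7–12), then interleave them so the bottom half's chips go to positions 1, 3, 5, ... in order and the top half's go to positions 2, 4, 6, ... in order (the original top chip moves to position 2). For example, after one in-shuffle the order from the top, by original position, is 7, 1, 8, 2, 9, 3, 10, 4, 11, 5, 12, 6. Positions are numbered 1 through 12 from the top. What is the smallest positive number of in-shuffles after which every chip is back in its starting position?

12

The in-shuffle permutes the 12 positions with cycle lengths [12].
Every chip is home exactly when every cycle has completed a whole number of laps, i.e. after lcm(12) = 12 in-shuffles.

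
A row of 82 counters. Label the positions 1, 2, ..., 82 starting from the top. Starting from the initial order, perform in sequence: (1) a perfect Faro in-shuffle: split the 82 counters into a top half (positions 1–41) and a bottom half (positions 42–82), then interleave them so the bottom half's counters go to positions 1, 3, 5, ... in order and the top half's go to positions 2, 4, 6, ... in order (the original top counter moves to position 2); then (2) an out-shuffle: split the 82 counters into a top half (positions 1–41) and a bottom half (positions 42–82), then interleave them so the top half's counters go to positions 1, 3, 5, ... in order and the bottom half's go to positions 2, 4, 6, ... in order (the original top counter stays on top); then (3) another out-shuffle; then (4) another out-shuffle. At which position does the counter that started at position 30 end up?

Track the counter from position 30 forward through each operation:
  after op 1 (in-shuffle): 30 → 60
  after op 2 (out-shuffle): 60 → 38
  after op 3 (out-shuffle): 38 → 75
  after op 4 (out-shuffle): 75 → 68

68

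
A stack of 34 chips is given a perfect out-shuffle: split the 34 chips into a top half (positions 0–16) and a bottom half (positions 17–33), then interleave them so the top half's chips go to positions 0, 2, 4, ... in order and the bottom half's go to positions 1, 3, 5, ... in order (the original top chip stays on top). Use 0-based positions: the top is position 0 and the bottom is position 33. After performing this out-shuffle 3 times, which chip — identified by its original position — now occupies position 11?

Work backwards from position 11, undoing one out-shuffle at a time:
11 ← 22 ← 11 ← 22
So the chip now at position 11 started at position 22.

22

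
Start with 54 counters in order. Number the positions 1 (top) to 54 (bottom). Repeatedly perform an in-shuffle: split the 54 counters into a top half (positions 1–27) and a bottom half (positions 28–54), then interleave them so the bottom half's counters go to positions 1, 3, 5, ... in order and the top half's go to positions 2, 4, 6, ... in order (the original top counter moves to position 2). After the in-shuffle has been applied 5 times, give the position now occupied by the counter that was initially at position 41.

47

Track the counter's position through each in-shuffle:
41 → 27 → 54 → 53 → 51 → 47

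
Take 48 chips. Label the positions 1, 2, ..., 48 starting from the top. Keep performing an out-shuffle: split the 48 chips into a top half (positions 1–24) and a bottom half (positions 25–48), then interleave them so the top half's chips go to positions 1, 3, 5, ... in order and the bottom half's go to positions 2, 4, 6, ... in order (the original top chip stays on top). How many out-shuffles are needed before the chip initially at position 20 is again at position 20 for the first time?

Follow position 20 under repeated out-shuffles:
20 → 39 → 30 → 12 → 23 → 45 → 42 → 36 → ... → 20 (length 23)
It first returns after 23 out-shuffles.

23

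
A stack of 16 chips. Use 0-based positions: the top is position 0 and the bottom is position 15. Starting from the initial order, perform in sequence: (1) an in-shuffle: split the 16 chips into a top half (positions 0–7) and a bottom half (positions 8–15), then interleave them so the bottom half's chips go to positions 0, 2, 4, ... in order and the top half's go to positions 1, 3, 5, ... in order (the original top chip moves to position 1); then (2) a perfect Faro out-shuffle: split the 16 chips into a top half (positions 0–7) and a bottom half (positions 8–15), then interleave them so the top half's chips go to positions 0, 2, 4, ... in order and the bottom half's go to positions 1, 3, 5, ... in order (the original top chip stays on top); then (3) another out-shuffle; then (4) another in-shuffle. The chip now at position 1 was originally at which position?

Undo the operations in reverse order, starting from position 1:
  undo op 4 (in-shuffle, from top half): 1 ← 0
  undo op 3 (out-shuffle, from top half): 0 ← 0
  undo op 2 (out-shuffle, from top half): 0 ← 0
  undo op 1 (in-shuffle, from bottom half): 0 ← 8
So the chip at position 1 came from original position 8.

8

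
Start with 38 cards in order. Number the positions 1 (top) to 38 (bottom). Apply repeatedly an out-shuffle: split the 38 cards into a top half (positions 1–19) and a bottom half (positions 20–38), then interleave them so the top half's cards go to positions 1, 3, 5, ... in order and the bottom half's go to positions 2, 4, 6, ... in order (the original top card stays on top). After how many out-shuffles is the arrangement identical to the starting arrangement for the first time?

The out-shuffle permutes the 38 positions with cycle lengths [1, 1, 36].
Every card is home exactly when every cycle has completed a whole number of laps, i.e. after lcm(1, 36) = 36 out-shuffles.

36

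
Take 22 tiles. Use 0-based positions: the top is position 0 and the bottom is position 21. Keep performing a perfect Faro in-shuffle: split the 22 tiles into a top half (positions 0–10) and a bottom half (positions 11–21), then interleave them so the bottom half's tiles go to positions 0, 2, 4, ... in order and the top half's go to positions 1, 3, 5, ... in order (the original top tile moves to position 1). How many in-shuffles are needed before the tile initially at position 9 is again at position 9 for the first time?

Follow position 9 under repeated in-shuffles:
9 → 19 → 16 → 10 → 21 → 20 → 18 → 14 → 6 → 13 → 4 → 9
It first returns after 11 in-shuffles.

11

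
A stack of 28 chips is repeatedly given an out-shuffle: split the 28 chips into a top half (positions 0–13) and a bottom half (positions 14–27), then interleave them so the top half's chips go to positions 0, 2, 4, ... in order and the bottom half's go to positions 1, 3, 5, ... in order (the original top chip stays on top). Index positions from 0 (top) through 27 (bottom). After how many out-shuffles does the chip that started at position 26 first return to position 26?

18

Follow position 26 under repeated out-shuffles:
26 → 25 → 23 → 19 → 11 → 22 → 17 → 7 → 14 → 1 → 2 → 4 → 8 → 16 → 5 → 10 → 20 → 13 → 26
It first returns after 18 out-shuffles.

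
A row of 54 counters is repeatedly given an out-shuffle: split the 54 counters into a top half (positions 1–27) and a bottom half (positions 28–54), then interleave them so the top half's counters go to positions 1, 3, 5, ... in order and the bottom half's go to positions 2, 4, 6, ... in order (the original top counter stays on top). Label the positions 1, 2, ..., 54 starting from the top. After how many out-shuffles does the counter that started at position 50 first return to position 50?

Follow position 50 under repeated out-shuffles:
50 → 46 → 38 → 22 → 43 → 32 → 10 → 19 → ... → 50 (length 52)
It first returns after 52 out-shuffles.

52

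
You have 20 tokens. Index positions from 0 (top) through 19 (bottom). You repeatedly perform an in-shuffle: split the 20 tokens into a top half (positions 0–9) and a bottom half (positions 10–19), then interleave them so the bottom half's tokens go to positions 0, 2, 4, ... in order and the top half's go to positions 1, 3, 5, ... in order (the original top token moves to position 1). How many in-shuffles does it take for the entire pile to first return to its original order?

The in-shuffle permutes the 20 positions with cycle lengths [2, 3, 3, 6, 6].
Every token is home exactly when every cycle has completed a whole number of laps, i.e. after lcm(2, 3, 6) = 6 in-shuffles.

6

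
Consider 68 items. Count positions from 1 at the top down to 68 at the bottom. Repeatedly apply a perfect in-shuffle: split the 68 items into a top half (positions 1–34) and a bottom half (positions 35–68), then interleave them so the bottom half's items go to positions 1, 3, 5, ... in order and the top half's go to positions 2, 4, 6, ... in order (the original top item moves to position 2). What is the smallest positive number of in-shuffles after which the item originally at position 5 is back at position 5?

22

Follow position 5 under repeated in-shuffles:
5 → 10 → 20 → 40 → 11 → 22 → 44 → 19 → ... → 5 (length 22)
It first returns after 22 in-shuffles.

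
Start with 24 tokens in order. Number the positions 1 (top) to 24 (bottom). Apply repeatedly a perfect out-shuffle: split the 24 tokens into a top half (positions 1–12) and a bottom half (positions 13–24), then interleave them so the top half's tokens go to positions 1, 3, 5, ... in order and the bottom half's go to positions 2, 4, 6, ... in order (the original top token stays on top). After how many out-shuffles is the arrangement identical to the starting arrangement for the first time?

11

The out-shuffle permutes the 24 positions with cycle lengths [1, 1, 11, 11].
Every token is home exactly when every cycle has completed a whole number of laps, i.e. after lcm(1, 11) = 11 out-shuffles.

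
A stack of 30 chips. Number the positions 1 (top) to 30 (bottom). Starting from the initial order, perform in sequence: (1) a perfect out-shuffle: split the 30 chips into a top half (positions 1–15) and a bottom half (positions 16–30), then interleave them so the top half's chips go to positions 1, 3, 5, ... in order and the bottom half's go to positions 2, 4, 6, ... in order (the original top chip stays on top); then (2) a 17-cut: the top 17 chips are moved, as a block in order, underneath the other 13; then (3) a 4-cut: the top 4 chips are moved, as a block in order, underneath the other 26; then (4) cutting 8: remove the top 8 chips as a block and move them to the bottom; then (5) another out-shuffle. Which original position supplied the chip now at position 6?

Undo the operations in reverse order, starting from position 6:
  undo op 5 (out-shuffle, from bottom half): 6 ← 18
  undo op 4 (cut 8): 18 ← 26
  undo op 3 (cut 4): 26 ← 30
  undo op 2 (cut 17): 30 ← 17
  undo op 1 (out-shuffle, from top half): 17 ← 9
So the chip at position 6 came from original position 9.

9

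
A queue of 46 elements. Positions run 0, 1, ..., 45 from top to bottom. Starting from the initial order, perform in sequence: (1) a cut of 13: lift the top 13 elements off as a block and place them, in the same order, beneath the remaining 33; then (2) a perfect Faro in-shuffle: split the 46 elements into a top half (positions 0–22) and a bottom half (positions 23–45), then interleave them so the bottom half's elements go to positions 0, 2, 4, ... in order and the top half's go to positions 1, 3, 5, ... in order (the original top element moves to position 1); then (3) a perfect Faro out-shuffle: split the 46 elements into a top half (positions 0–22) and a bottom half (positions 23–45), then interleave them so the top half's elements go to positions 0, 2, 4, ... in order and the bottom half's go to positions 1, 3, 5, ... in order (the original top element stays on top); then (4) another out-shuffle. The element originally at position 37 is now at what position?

8

Track the element from position 37 forward through each operation:
  after op 1 (cut 13): 37 → 24
  after op 2 (in-shuffle): 24 → 2
  after op 3 (out-shuffle): 2 → 4
  after op 4 (out-shuffle): 4 → 8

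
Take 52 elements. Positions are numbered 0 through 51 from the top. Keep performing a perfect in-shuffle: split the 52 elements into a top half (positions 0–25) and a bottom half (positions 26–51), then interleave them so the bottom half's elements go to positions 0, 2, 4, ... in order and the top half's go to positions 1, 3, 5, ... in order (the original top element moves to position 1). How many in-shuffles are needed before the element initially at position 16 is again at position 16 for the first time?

52

Follow position 16 under repeated in-shuffles:
16 → 33 → 14 → 29 → 6 → 13 → 27 → 2 → ... → 16 (length 52)
It first returns after 52 in-shuffles.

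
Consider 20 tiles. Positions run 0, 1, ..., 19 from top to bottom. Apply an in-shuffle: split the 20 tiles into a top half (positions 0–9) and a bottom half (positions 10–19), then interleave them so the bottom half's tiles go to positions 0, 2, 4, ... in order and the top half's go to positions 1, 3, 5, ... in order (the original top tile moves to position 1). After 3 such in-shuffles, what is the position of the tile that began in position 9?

16

Track the tile's position through each in-shuffle:
9 → 19 → 18 → 16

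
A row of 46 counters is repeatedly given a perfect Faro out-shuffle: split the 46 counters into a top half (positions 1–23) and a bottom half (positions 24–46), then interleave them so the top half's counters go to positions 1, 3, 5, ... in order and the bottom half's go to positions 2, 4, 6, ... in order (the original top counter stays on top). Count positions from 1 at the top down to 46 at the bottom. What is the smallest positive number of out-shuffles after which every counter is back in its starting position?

The out-shuffle permutes the 46 positions with cycle lengths [1, 1, 2, 4, 4, 4, 6, 12, 12].
Every counter is home exactly when every cycle has completed a whole number of laps, i.e. after lcm(1, 2, 4, 6, 12) = 12 out-shuffles.

12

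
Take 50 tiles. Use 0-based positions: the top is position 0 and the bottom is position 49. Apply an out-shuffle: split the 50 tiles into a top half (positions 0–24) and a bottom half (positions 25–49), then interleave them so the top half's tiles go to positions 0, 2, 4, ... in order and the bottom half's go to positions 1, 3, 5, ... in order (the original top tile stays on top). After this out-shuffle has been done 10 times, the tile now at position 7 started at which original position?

Work backwards from position 7, undoing one out-shuffle at a time:
7 ← 28 ← 14 ← 7 ← 28 ← 14 ← 7 ← 28 ← 14 ← 7 ← 28
So the tile now at position 7 started at position 28.

28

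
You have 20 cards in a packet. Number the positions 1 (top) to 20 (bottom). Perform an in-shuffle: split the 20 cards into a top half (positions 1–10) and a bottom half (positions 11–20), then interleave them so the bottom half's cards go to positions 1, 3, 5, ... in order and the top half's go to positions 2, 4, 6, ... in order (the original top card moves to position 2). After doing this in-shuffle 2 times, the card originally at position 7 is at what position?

Track the card's position through each in-shuffle:
7 → 14 → 7

7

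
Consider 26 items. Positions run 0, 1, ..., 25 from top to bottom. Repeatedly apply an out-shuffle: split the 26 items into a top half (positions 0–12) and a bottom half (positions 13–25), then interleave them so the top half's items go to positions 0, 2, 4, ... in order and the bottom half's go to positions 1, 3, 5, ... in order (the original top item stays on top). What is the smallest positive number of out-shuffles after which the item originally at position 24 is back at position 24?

20

Follow position 24 under repeated out-shuffles:
24 → 23 → 21 → 17 → 9 → 18 → 11 → 22 → 19 → 13 → 1 → 2 → 4 → 8 → 16 → 7 → 14 → 3 → 6 → 12 → 24
It first returns after 20 out-shuffles.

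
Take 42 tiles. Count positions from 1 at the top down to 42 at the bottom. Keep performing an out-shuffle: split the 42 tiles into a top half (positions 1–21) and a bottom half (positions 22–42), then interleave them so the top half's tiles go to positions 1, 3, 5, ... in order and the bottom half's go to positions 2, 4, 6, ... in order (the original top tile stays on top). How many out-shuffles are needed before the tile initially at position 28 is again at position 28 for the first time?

20

Follow position 28 under repeated out-shuffles:
28 → 14 → 27 → 12 → 23 → 4 → 7 → 13 → 25 → 8 → 15 → 29 → 16 → 31 → 20 → 39 → 36 → 30 → 18 → 35 → 28
It first returns after 20 out-shuffles.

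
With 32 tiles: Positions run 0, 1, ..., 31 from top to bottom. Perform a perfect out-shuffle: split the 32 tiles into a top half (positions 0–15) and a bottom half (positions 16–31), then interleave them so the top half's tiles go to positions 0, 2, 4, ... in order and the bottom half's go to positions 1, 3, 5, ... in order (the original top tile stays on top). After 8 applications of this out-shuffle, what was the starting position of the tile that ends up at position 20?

Work backwards from position 20, undoing one out-shuffle at a time:
20 ← 10 ← 5 ← 18 ← 9 ← 20 ← 10 ← 5 ← 18
So the tile now at position 20 started at position 18.

18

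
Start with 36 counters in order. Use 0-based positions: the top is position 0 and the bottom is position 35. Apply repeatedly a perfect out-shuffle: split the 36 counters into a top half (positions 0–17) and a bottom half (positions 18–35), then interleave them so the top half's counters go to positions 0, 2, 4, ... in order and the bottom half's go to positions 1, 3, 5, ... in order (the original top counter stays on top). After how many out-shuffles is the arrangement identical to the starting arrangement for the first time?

12

The out-shuffle permutes the 36 positions with cycle lengths [1, 1, 3, 3, 4, 12, 12].
Every counter is home exactly when every cycle has completed a whole number of laps, i.e. after lcm(1, 3, 4, 12) = 12 out-shuffles.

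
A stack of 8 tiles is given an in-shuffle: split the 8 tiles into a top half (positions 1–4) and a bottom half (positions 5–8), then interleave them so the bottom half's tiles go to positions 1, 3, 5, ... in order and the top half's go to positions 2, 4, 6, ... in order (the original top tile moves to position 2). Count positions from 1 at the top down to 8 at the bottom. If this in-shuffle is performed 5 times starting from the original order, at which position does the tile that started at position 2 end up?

1

Track the tile's position through each in-shuffle:
2 → 4 → 8 → 7 → 5 → 1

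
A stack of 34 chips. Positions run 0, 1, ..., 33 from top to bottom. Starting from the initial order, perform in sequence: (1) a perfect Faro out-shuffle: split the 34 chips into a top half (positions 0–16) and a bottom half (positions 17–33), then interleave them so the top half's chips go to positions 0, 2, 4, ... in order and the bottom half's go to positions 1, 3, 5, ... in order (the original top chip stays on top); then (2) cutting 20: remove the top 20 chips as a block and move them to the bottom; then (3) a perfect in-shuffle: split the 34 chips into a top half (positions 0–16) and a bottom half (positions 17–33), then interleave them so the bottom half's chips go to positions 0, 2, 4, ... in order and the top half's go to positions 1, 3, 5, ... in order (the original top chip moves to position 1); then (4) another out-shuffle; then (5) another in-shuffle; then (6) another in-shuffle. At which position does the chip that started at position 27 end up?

Track the chip from position 27 forward through each operation:
  after op 1 (out-shuffle): 27 → 21
  after op 2 (cut 20): 21 → 1
  after op 3 (in-shuffle): 1 → 3
  after op 4 (out-shuffle): 3 → 6
  after op 5 (in-shuffle): 6 → 13
  after op 6 (in-shuffle): 13 → 27

27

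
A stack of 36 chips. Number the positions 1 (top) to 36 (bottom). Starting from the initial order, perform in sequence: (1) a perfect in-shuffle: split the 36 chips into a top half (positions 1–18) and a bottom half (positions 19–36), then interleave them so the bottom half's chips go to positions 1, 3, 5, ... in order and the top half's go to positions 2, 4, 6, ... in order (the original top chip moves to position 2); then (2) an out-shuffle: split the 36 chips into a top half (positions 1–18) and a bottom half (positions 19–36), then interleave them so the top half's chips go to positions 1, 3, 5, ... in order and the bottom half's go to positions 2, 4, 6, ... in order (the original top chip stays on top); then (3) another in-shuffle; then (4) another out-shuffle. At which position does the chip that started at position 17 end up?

18

Track the chip from position 17 forward through each operation:
  after op 1 (in-shuffle): 17 → 34
  after op 2 (out-shuffle): 34 → 32
  after op 3 (in-shuffle): 32 → 27
  after op 4 (out-shuffle): 27 → 18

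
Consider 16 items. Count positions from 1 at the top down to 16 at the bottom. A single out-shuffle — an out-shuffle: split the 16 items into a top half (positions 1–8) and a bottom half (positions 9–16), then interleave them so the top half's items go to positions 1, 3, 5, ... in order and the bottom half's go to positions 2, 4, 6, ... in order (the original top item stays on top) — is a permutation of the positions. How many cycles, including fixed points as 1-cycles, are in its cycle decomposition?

Trace each unvisited position around until it returns:
(1) (2 3 5 9) (4 7 13 10) (6 11) (8 15 14 12) (16)
6 cycles in total.

6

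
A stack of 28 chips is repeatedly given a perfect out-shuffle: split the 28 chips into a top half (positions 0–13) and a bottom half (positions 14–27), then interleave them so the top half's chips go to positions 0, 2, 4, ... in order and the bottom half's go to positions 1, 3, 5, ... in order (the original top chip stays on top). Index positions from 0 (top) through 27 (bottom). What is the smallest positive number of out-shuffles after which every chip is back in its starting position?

The out-shuffle permutes the 28 positions with cycle lengths [1, 1, 2, 6, 18].
Every chip is home exactly when every cycle has completed a whole number of laps, i.e. after lcm(1, 2, 6, 18) = 18 out-shuffles.

18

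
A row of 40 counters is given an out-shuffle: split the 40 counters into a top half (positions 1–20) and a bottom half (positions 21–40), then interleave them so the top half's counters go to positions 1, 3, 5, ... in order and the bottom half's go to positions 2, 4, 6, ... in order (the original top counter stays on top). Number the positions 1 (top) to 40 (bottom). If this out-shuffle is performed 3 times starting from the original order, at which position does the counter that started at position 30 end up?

Track the counter's position through each out-shuffle:
30 → 20 → 39 → 38

38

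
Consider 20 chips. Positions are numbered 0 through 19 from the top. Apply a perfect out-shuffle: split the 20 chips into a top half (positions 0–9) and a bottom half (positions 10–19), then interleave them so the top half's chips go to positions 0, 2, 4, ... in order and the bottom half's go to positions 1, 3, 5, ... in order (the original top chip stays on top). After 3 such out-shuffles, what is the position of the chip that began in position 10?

Track the chip's position through each out-shuffle:
10 → 1 → 2 → 4

4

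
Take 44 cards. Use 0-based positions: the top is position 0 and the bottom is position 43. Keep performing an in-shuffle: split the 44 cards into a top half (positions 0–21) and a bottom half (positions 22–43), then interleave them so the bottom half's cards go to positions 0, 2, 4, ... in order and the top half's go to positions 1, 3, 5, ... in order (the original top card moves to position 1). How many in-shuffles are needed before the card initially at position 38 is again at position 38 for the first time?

4

Follow position 38 under repeated in-shuffles:
38 → 32 → 20 → 41 → 38
It first returns after 4 in-shuffles.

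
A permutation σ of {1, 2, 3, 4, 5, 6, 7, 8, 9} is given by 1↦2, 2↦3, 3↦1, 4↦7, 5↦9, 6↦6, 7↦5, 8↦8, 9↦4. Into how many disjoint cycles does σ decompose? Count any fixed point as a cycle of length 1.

Cycle decomposition: (1 2 3) (4 7 5 9) (6) (8).
4 cycles.

4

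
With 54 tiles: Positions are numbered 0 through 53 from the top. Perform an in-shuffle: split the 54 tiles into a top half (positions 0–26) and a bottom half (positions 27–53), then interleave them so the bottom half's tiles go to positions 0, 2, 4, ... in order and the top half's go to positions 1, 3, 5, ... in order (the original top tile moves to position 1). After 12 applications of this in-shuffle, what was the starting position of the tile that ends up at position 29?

34

Work backwards from position 29, undoing one in-shuffle at a time:
29 ← 14 ← 34 ← 44 ← 49 ← 24 ← 39 ← 19 ← 9 ← 4 ← 29 ← 14 ← 34
So the tile now at position 29 started at position 34.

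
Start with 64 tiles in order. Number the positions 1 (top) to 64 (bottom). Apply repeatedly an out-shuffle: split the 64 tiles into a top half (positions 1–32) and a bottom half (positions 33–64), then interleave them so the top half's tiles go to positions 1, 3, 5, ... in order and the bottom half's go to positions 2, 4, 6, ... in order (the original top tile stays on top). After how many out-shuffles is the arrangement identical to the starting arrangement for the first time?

6

The out-shuffle permutes the 64 positions with cycle lengths [1, 1, 2, 3, 3, 6, 6, 6, 6, 6, 6, 6, 6, 6].
Every tile is home exactly when every cycle has completed a whole number of laps, i.e. after lcm(1, 2, 3, 6) = 6 out-shuffles.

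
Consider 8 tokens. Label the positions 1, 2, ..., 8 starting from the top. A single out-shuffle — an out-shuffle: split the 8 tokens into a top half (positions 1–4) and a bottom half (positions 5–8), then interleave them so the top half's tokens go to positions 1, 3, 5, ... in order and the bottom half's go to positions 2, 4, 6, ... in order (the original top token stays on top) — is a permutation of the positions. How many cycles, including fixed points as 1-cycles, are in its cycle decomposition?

Trace each unvisited position around until it returns:
(1) (2 3 5) (4 7 6) (8)
4 cycles in total.

4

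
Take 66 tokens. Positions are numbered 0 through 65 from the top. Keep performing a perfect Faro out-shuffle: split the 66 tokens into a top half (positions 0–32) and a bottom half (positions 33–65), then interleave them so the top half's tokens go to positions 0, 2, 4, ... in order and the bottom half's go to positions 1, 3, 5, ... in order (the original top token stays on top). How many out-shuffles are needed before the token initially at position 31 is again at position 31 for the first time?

Follow position 31 under repeated out-shuffles:
31 → 62 → 59 → 53 → 41 → 17 → 34 → 3 → 6 → 12 → 24 → 48 → 31
It first returns after 12 out-shuffles.

12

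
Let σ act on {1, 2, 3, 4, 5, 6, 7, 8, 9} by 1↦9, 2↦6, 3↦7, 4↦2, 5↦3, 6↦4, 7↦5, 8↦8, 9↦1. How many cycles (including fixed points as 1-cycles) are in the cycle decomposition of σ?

Cycle decomposition: (1 9) (2 6 4) (3 7 5) (8).
4 cycles.

4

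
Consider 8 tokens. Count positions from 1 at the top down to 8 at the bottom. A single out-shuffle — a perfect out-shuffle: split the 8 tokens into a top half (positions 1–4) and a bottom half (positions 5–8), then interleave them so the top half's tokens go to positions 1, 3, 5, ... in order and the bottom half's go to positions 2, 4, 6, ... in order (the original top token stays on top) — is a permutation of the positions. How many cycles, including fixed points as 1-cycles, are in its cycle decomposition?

4

Trace each unvisited position around until it returns:
(1) (2 3 5) (4 7 6) (8)
4 cycles in total.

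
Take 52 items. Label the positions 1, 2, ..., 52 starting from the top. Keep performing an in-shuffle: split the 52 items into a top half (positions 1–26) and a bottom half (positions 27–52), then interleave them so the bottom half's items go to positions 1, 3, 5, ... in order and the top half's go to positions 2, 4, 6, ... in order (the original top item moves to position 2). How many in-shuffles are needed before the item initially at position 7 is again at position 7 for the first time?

Follow position 7 under repeated in-shuffles:
7 → 14 → 28 → 3 → 6 → 12 → 24 → 48 → ... → 7 (length 52)
It first returns after 52 in-shuffles.

52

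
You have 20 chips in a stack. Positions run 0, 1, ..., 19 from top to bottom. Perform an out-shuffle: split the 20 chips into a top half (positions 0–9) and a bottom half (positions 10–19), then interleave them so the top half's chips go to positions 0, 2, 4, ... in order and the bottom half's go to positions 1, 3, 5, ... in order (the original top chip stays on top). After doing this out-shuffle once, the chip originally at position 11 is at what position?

Track the chip's position through each out-shuffle:
11 → 3

3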